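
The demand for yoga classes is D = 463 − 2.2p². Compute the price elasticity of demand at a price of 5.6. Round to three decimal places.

At p = 5.6, D = 394.008.
dD/dp = −2·2.2·p = −24.64.
Point elasticity E = (dD/dp)·(p/D) = -24.64 × 5.6/394.008 ≈ -0.350.
|E| < 1, so demand is inelastic at this price.

-0.350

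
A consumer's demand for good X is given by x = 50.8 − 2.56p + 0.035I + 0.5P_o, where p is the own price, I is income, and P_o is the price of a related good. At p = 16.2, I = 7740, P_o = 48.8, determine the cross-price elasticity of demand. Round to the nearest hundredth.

0.08

x = 50.8 − 2.56(16.2) + 0.035(7740) + 0.5(48.8) = 50.8 − 41.472 + 270.9 + 24.4 = 304.628.
∂x/∂P_o = +0.5, so E_xy = 0.5·(48.8/304.628) ≈ 0.08.
E_xy > 0: the goods are substitutes.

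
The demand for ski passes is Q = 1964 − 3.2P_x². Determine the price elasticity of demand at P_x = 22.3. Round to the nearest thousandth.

-8.540

At P_x = 22.3, Q = 372.672.
dQ/dP_x = −2·3.2·P_x = −142.72.
Point elasticity E = (dQ/dP_x)·(P_x/Q) = -142.72 × 22.3/372.672 ≈ -8.540.
|E| > 1, so demand is elastic at this price.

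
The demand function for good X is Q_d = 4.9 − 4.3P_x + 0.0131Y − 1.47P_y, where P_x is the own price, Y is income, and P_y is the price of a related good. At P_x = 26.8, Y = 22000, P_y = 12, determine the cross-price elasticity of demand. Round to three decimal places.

First evaluate Q_d: 4.9 − 4.3(26.8) + 0.0131(22000) − 1.47(12) = 4.9 − 115.24 + 288.2 − 17.64 = 160.22.
∂Q_d/∂P_y = −1.47, so E_xy = -1.47·(12/160.22) ≈ -0.110.
E_xy < 0: the goods are complements.

-0.110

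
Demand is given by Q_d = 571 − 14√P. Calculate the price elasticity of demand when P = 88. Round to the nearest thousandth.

-0.149

At P = 88, Q_d = 439.6684.
dQ_d/dP = −14/(2√P) = −14/(2·9.3808).
Point elasticity E = (dQ_d/dP)·(P/Q_d) = -0.7462 × 88/439.6684 ≈ -0.149.
|E| < 1, so demand is inelastic at this price.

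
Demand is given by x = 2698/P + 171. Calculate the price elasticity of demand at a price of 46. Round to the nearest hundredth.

-0.26

At P = 46, x = 229.6522.
dx/dP = −2698/P² = −1.275.
Point elasticity E = (dx/dP)·(P/x) = -1.275 × 46/229.6522 ≈ -0.26.
|E| < 1, so demand is inelastic at this price.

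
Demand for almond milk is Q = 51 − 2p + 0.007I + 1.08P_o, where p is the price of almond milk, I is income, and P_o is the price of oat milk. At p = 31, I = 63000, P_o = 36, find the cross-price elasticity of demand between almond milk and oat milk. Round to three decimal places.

At the given point, Q = 51 − 2(31) + 0.007(63000) + 1.08(36) = 51 − 62 + 441 + 38.88 = 468.88.
∂Q/∂P_o = +1.08, so E_xy = 1.08·(36/468.88) ≈ 0.083.
E_xy > 0: the goods are substitutes.

0.083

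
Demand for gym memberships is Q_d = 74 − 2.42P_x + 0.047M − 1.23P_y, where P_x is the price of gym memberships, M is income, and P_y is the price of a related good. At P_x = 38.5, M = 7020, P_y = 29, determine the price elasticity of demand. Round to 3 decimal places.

Substituting, Q_d = 74 − 2.42(38.5) + 0.047(7020) − 1.23(29) = 74 − 93.17 + 329.94 − 35.67 = 275.1.
∂Q_d/∂P_x = −2.42, so E_p = (−2.42)·(38.5/275.1) ≈ -0.339.
|E_p| < 1: demand is inelastic.

-0.339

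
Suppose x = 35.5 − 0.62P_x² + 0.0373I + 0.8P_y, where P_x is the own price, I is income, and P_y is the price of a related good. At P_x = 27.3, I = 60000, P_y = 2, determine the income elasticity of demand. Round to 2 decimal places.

1.23

Evaluating quantity at (P_x, I, P_y) gives x = 35.5 − 0.62(27.3)² + 0.0373(60000) + 0.8(2) = 35.5 − 462.0798 + 2238 + 1.6 = 1813.0202.
∂x/∂I = +0.0373, so E_I = 0.0373·(60000/1813.0202) ≈ 1.23.
E_I > 1: normal good (luxury).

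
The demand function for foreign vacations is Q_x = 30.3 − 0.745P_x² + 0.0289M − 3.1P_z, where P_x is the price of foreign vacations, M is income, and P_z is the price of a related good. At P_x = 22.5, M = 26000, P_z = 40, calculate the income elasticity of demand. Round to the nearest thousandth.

At the given point, Q_x = 30.3 − 0.745(22.5)² + 0.0289(26000) − 3.1(40) = 30.3 − 377.1563 + 751.4 − 124 = 280.5438.
∂Q_x/∂M = +0.0289, so E_I = 0.0289·(26000/280.5438) ≈ 2.678.
E_I > 1: normal good (luxury).

2.678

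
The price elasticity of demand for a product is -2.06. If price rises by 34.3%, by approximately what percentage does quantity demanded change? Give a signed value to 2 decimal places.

%ΔQ ≈ E × %ΔP = (-2.06) × (34.3%) ≈ -70.66%.

-70.66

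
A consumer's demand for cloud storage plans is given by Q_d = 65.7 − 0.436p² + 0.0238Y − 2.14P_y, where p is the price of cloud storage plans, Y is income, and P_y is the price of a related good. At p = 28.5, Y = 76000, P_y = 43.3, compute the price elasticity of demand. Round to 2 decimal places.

Evaluating quantity at (p, Y, P_y) gives Q_d = 65.7 − 0.436(28.5)² + 0.0238(76000) − 2.14(43.3) = 65.7 − 354.141 + 1808.8 − 92.662 = 1427.697.
∂Q_d/∂p = −2·0.436·p = -24.852, so E_p = -24.852·(28.5/1427.697) ≈ -0.50.
|E_p| < 1: demand is inelastic.

-0.50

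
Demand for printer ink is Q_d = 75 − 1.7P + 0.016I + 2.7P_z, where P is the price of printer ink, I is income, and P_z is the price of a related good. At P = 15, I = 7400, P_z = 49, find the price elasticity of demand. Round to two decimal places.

-0.08

Substituting, Q_d = 75 − 1.7(15) + 0.016(7400) + 2.7(49) = 75 − 25.5 + 118.4 + 132.3 = 300.2.
∂Q_d/∂P = −1.7, so E_p = (−1.7)·(15/300.2) ≈ -0.08.
|E_p| < 1: demand is inelastic.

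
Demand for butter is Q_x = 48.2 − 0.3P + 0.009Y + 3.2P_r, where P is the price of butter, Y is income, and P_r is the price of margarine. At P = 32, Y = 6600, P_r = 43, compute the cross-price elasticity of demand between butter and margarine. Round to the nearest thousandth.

Substituting, Q_x = 48.2 − 0.3(32) + 0.009(6600) + 3.2(43) = 48.2 − 9.6 + 59.4 + 137.6 = 235.6.
∂Q_x/∂P_r = +3.2, so E_xy = 3.2·(43/235.6) ≈ 0.584.
E_xy > 0: the goods are substitutes.

0.584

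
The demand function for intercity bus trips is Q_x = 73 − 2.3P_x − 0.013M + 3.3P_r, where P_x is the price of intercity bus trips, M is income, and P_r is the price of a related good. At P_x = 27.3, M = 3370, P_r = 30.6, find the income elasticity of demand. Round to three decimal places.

First evaluate Q_x: 73 − 2.3(27.3) − 0.013(3370) + 3.3(30.6) = 73 − 62.79 − 43.81 + 100.98 = 67.38.
∂Q_x/∂M = −0.013, so E_I = -0.013·(3370/67.38) ≈ -0.650.
E_I < 0: inferior good.

-0.650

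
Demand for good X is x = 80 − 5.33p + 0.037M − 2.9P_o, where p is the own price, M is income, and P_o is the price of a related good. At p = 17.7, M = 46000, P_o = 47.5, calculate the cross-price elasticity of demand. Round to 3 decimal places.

First evaluate x: 80 − 5.33(17.7) + 0.037(46000) − 2.9(47.5) = 80 − 94.341 + 1702 − 137.75 = 1549.909.
∂x/∂P_o = −2.9, so E_xy = -2.9·(47.5/1549.909) ≈ -0.089.
E_xy < 0: the goods are complements.

-0.089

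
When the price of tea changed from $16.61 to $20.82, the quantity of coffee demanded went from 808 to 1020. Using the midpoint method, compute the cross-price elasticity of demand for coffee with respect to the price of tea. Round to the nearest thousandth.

1.031

%ΔQ_x = (1020 − 808)/[(808+1020)/2] = 212/914 ≈ 0.2319.
%ΔP_y = (20.82 − 16.61)/[(16.61+20.82)/2] ≈ 0.2250.
E_xy = 0.2319/0.2250 ≈ 1.031.
E_xy > 0, so coffee and tea are substitutes.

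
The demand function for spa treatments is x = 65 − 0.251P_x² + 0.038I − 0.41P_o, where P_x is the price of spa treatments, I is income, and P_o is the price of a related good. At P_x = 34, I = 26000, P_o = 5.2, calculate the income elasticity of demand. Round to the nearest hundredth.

1.30

At the given point, x = 65 − 0.251(34)² + 0.038(26000) − 0.41(5.2) = 65 − 290.156 + 988 − 2.132 = 760.712.
∂x/∂I = +0.038, so E_I = 0.038·(26000/760.712) ≈ 1.30.
E_I > 1: normal good (luxury).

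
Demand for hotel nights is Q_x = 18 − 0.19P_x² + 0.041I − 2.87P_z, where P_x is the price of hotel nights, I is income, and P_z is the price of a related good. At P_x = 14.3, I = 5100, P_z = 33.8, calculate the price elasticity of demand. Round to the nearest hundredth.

-0.85

Q_x = 18 − 0.19(14.3)² + 0.041(5100) − 2.87(33.8) = 18 − 38.8531 + 209.1 − 97.006 = 91.2409.
∂Q_x/∂P_x = −2·0.19·P_x = -5.434, so E_p = -5.434·(14.3/91.2409) ≈ -0.85.
|E_p| < 1: demand is inelastic.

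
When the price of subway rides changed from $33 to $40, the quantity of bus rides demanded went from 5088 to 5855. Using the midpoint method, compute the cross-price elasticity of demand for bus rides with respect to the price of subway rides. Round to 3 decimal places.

%ΔQ_x = (5855 − 5088)/[(5088+5855)/2] = 767/5471.5 ≈ 0.1402.
%ΔP_y = (40 − 33)/[(33+40)/2] ≈ 0.1918.
E_xy = 0.1402/0.1918 ≈ 0.731.
E_xy > 0, so bus rides and subway rides are substitutes.

0.731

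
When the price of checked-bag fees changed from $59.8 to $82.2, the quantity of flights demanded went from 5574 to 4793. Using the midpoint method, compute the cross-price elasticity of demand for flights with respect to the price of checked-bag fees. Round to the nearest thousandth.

-0.478

%ΔQ_x = (4793 − 5574)/[(5574+4793)/2] = -781/5183.5 ≈ -0.1507.
%ΔP_y = (82.2 − 59.8)/[(59.8+82.2)/2] ≈ 0.3155.
E_xy = -0.1507/0.3155 ≈ -0.478.
E_xy < 0, so flights and checked-bag fees are complements.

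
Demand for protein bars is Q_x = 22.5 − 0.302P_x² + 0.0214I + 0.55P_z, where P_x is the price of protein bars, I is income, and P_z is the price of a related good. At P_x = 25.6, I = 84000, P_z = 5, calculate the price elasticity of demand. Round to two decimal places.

-0.24

Evaluating quantity at (P_x, I, P_z) gives Q_x = 22.5 − 0.302(25.6)² + 0.0214(84000) + 0.55(5) = 22.5 − 197.9187 + 1797.6 + 2.75 = 1624.9313.
∂Q_x/∂P_x = −2·0.302·P_x = -15.4624, so E_p = -15.4624·(25.6/1624.9313) ≈ -0.24.
|E_p| < 1: demand is inelastic.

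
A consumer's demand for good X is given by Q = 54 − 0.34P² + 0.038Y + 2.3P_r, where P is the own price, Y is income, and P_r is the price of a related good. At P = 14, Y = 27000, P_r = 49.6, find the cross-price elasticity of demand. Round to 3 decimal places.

At the given point, Q = 54 − 0.34(14)² + 0.038(27000) + 2.3(49.6) = 54 − 66.64 + 1026 + 114.08 = 1127.44.
∂Q/∂P_r = +2.3, so E_xy = 2.3·(49.6/1127.44) ≈ 0.101.
E_xy > 0: the goods are substitutes.

0.101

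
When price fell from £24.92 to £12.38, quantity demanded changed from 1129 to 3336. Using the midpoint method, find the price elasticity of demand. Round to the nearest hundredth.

-1.47

%Δq = (3336 − 1129)/[(1129 + 3336)/2] = 2207/2232.5 ≈ 0.9886.
%ΔP = (12.38 − 24.92)/[(24.92 + 12.38)/2] = -12.54/18.65 ≈ -0.6724.
Arc elasticity E = %Δq/%ΔP ≈ 0.9886/-0.6724 ≈ -1.47.
|E| > 1: demand is elastic over this range.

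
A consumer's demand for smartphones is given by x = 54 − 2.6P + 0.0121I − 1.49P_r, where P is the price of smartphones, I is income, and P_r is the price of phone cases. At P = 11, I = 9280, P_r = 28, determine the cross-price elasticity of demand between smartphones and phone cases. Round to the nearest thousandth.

-0.435

At the given point, x = 54 − 2.6(11) + 0.0121(9280) − 1.49(28) = 54 − 28.6 + 112.288 − 41.72 = 95.968.
∂x/∂P_r = −1.49, so E_xy = -1.49·(28/95.968) ≈ -0.435.
E_xy < 0: the goods are complements.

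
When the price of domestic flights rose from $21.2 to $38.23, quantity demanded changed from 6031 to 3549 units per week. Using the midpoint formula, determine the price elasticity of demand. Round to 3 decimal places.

%ΔQ = (3549 − 6031)/[(6031 + 3549)/2] = -2482/4790 ≈ -0.5182.
%Δp = (38.23 − 21.2)/[(21.2 + 38.23)/2] = 17.03/29.715 ≈ 0.5731.
Arc elasticity E = %ΔQ/%Δp ≈ -0.5182/0.5731 ≈ -0.904.
|E| < 1: demand is inelastic over this range.

-0.904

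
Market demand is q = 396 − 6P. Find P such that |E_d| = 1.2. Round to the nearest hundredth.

Set −bP/(a − bP) = −1.2 ⇒ bP = 1.2(a − bP) ⇒ bP(1+1.2) = 1.2·a.
P = 1.2·396/(6·2.2) = 36.00.

36.00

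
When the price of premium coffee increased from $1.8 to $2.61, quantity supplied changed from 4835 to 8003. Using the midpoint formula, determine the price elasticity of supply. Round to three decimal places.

%Δq = (8003 − 4835)/[(4835 + 8003)/2] = 3168/6419 ≈ 0.4935.
%ΔP = (2.61 − 1.8)/[(1.8 + 2.61)/2] = 0.81/2.205 ≈ 0.3673.
Arc elasticity E = %Δq/%ΔP ≈ 0.4935/0.3673 ≈ 1.344.
|E| > 1: supply is elastic over this range.

1.344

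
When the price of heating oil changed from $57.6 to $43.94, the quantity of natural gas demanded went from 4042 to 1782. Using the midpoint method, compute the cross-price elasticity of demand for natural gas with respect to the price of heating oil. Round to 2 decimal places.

%ΔQ_x = (1782 − 4042)/[(4042+1782)/2] = -2260/2912 ≈ -0.7761.
%ΔP_y = (43.94 − 57.6)/[(57.6+43.94)/2] ≈ -0.2691.
E_xy = -0.7761/-0.2691 ≈ 2.88.
E_xy > 0, so natural gas and heating oil are substitutes.

2.88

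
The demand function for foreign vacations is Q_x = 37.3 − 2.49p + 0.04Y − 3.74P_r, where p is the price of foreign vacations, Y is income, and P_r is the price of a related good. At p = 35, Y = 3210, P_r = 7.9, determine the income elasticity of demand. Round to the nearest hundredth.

Evaluating quantity at (p, Y, P_r) gives Q_x = 37.3 − 2.49(35) + 0.04(3210) − 3.74(7.9) = 37.3 − 87.15 + 128.4 − 29.546 = 49.004.
∂Q_x/∂Y = +0.04, so E_I = 0.04·(3210/49.004) ≈ 2.62.
E_I > 1: normal good (luxury).

2.62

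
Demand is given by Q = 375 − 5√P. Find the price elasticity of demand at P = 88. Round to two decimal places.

At P = 88, Q = 328.0958.
dQ/dP = −5/(2√P) = −5/(2·9.3808).
Point elasticity E = (dQ/dP)·(P/Q) = -0.2665 × 88/328.0958 ≈ -0.07.
|E| < 1, so demand is inelastic at this price.

-0.07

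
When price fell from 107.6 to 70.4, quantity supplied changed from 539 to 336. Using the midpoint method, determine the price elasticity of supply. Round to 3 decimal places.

1.110

%ΔQ = (336 − 539)/[(539 + 336)/2] = -203/437.5 ≈ -0.4640.
%Δp = (70.4 − 107.6)/[(107.6 + 70.4)/2] = -37.2/89 ≈ -0.4180.
Arc elasticity E = %ΔQ/%Δp ≈ -0.4640/-0.4180 ≈ 1.110.
|E| > 1: supply is elastic over this range.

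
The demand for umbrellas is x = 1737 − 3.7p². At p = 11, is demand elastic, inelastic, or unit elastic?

inelastic

At p = 11, x = 1289.3.
dx/dp = −2·3.7·p = −81.4.
Point elasticity E = (dx/dp)·(p/x) = -81.4 × 11/1289.3 ≈ -0.694.
|E| ≈ 0.694 < 1, so demand is inelastic.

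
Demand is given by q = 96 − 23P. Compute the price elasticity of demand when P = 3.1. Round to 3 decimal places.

-2.887

At P = 3.1, q = 24.7.
dq/dP = −23.
Point elasticity E = (dq/dP)·(P/q) = -23 × 3.1/24.7 ≈ -2.887.
|E| > 1, so demand is elastic at this price.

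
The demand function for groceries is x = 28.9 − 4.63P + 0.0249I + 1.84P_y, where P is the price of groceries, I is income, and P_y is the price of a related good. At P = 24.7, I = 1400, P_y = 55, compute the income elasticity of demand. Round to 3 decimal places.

Evaluating quantity at (P, I, P_y) gives x = 28.9 − 4.63(24.7) + 0.0249(1400) + 1.84(55) = 28.9 − 114.361 + 34.86 + 101.2 = 50.599.
∂x/∂I = +0.0249, so E_I = 0.0249·(1400/50.599) ≈ 0.689.
E_I ∈ (0,1): normal good (necessity).

0.689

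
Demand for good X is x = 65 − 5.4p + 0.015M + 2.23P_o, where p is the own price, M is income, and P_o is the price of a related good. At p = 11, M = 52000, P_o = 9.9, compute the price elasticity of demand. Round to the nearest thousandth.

-0.074

Substituting, x = 65 − 5.4(11) + 0.015(52000) + 2.23(9.9) = 65 − 59.4 + 780 + 22.077 = 807.677.
∂x/∂p = −5.4, so E_p = (−5.4)·(11/807.677) ≈ -0.074.
|E_p| < 1: demand is inelastic.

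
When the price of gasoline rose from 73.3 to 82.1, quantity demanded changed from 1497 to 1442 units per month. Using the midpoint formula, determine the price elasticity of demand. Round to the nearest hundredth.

%Δq = (1442 − 1497)/[(1497 + 1442)/2] = -55/1469.5 ≈ -0.0374.
%ΔP = (82.1 − 73.3)/[(73.3 + 82.1)/2] = 8.8/77.7 ≈ 0.1133.
Arc elasticity E = %Δq/%ΔP ≈ -0.0374/0.1133 ≈ -0.33.
|E| < 1: demand is inelastic over this range.

-0.33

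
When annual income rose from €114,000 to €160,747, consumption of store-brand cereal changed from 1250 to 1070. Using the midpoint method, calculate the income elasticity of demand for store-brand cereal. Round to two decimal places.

%ΔQ = (1070 − 1250)/[(1250+1070)/2] = -180/1160 ≈ -0.1552.
%ΔI = (160,747 − 114,000)/[(114,000+160,747)/2] = 46747/137373.5 ≈ 0.3403.
E_I = %ΔQ/%ΔI ≈ -0.46.
E_I < 0: inferior good.

-0.46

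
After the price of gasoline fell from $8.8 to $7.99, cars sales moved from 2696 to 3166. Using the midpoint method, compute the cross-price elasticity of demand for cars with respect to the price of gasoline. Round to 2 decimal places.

-1.66

%ΔQ_x = (3166 − 2696)/[(2696+3166)/2] = 470/2931 ≈ 0.1604.
%ΔP_y = (7.99 − 8.8)/[(8.8+7.99)/2] ≈ -0.0965.
E_xy = 0.1604/-0.0965 ≈ -1.66.
E_xy < 0, so cars and gasoline are complements.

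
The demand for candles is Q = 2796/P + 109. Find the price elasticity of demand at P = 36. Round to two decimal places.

-0.42

At P = 36, Q = 186.6667.
dQ/dP = −2796/P² = −2.1574.
Point elasticity E = (dQ/dP)·(P/Q) = -2.1574 × 36/186.6667 ≈ -0.42.
|E| < 1, so demand is inelastic at this price.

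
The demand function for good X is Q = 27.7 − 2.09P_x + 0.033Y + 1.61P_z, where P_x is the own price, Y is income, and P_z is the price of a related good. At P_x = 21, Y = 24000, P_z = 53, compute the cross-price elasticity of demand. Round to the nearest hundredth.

Substituting, Q = 27.7 − 2.09(21) + 0.033(24000) + 1.61(53) = 27.7 − 43.89 + 792 + 85.33 = 861.14.
∂Q/∂P_z = +1.61, so E_xy = 1.61·(53/861.14) ≈ 0.10.
E_xy > 0: the goods are substitutes.

0.10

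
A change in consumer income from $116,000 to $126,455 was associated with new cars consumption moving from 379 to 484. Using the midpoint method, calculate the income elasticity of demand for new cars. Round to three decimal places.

2.822

%ΔQ = (484 − 379)/[(379+484)/2] = 105/431.5 ≈ 0.2433.
%ΔM = (126,455 − 116,000)/[(116,000+126,455)/2] = 10455/121227.5 ≈ 0.0862.
E_I = %ΔQ/%ΔM ≈ 2.822.
E_I > 1: normal good (luxury).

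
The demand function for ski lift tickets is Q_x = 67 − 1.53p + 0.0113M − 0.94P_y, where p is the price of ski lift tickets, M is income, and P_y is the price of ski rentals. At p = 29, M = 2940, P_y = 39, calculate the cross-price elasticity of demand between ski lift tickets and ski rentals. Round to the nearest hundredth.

Evaluating quantity at (p, M, P_y) gives Q_x = 67 − 1.53(29) + 0.0113(2940) − 0.94(39) = 67 − 44.37 + 33.222 − 36.66 = 19.192.
∂Q_x/∂P_y = −0.94, so E_xy = -0.94·(39/19.192) ≈ -1.91.
E_xy < 0: the goods are complements.

-1.91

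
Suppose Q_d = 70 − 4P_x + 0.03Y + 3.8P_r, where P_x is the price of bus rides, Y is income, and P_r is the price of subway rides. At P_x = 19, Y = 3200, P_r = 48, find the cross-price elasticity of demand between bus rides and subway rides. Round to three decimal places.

0.670

Substituting, Q_d = 70 − 4(19) + 0.03(3200) + 3.8(48) = 70 − 76 + 96 + 182.4 = 272.4.
∂Q_d/∂P_r = +3.8, so E_xy = 3.8·(48/272.4) ≈ 0.670.
E_xy > 0: the goods are substitutes.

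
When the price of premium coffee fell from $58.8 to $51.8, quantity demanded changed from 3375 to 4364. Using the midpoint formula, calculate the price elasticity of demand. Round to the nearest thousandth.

-2.019

%Δq = (4364 − 3375)/[(3375 + 4364)/2] = 989/3869.5 ≈ 0.2556.
%Δp = (51.8 − 58.8)/[(58.8 + 51.8)/2] = -7/55.3 ≈ -0.1266.
Arc elasticity E = %Δq/%Δp ≈ 0.2556/-0.1266 ≈ -2.019.
|E| > 1: demand is elastic over this range.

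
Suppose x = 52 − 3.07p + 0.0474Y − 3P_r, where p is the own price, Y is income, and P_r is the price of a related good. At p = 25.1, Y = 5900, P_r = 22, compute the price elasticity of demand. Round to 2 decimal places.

x = 52 − 3.07(25.1) + 0.0474(5900) − 3(22) = 52 − 77.057 + 279.66 − 66 = 188.603.
∂x/∂p = −3.07, so E_p = (−3.07)·(25.1/188.603) ≈ -0.41.
|E_p| < 1: demand is inelastic.

-0.41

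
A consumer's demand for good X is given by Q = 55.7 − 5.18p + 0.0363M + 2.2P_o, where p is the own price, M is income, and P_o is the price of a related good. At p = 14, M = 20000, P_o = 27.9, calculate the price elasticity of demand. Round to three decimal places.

-0.094

At the given point, Q = 55.7 − 5.18(14) + 0.0363(20000) + 2.2(27.9) = 55.7 − 72.52 + 726 + 61.38 = 770.56.
∂Q/∂p = −5.18, so E_p = (−5.18)·(14/770.56) ≈ -0.094.
|E_p| < 1: demand is inelastic.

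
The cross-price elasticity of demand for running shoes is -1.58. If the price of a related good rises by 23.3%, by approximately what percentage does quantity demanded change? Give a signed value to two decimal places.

%ΔQ ≈ E × %ΔP_y = (-1.58) × (23.3%) ≈ -36.81%.

-36.81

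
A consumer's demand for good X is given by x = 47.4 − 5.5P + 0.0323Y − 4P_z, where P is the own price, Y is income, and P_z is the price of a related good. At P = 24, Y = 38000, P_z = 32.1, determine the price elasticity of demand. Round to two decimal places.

-0.13

First evaluate x: 47.4 − 5.5(24) + 0.0323(38000) − 4(32.1) = 47.4 − 132 + 1227.4 − 128.4 = 1014.4.
∂x/∂P = −5.5, so E_p = (−5.5)·(24/1014.4) ≈ -0.13.
|E_p| < 1: demand is inelastic.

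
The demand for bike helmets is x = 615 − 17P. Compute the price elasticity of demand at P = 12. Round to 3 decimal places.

-0.496

At P = 12, x = 411.
dx/dP = −17.
Point elasticity E = (dx/dP)·(P/x) = -17 × 12/411 ≈ -0.496.
|E| < 1, so demand is inelastic at this price.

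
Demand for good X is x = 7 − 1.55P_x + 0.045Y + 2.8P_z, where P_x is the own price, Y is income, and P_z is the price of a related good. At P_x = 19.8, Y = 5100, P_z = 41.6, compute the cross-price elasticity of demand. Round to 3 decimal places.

0.361

x = 7 − 1.55(19.8) + 0.045(5100) + 2.8(41.6) = 7 − 30.69 + 229.5 + 116.48 = 322.29.
∂x/∂P_z = +2.8, so E_xy = 2.8·(41.6/322.29) ≈ 0.361.
E_xy > 0: the goods are substitutes.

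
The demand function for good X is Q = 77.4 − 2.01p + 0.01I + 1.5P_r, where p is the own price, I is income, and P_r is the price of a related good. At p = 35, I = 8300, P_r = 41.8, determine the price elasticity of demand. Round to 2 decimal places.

First evaluate Q: 77.4 − 2.01(35) + 0.01(8300) + 1.5(41.8) = 77.4 − 70.35 + 83 + 62.7 = 152.75.
∂Q/∂p = −2.01, so E_p = (−2.01)·(35/152.75) ≈ -0.46.
|E_p| < 1: demand is inelastic.

-0.46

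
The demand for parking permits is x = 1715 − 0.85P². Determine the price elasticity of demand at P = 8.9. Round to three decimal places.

-0.082

At P = 8.9, x = 1647.6715.
dx/dP = −2·0.85·P = −15.13.
Point elasticity E = (dx/dP)·(P/x) = -15.13 × 8.9/1647.6715 ≈ -0.082.
|E| < 1, so demand is inelastic at this price.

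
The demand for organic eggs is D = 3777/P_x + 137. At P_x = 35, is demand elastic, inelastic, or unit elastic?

At P_x = 35, D = 244.9143.
dD/dP_x = −3777/P_x² = −3.0833.
Point elasticity E = (dD/dP_x)·(P_x/D) = -3.0833 × 35/244.9143 ≈ -0.441.
|E| ≈ 0.441 < 1, so demand is inelastic.

inelastic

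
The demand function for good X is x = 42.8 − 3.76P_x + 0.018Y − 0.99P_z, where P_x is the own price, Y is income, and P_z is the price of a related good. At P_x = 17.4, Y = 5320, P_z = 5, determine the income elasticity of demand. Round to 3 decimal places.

Substituting, x = 42.8 − 3.76(17.4) + 0.018(5320) − 0.99(5) = 42.8 − 65.424 + 95.76 − 4.95 = 68.186.
∂x/∂Y = +0.018, so E_I = 0.018·(5320/68.186) ≈ 1.404.
E_I > 1: normal good (luxury).

1.404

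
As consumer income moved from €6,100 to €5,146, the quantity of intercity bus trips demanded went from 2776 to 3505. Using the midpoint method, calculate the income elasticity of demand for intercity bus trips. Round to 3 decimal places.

-1.368

%ΔQ = (3505 − 2776)/[(2776+3505)/2] = 729/3140.5 ≈ 0.2321.
%ΔI = (5,146 − 6,100)/[(6,100+5,146)/2] = -954/5623 ≈ -0.1697.
E_I = %ΔQ/%ΔI ≈ -1.368.
E_I < 0: inferior good.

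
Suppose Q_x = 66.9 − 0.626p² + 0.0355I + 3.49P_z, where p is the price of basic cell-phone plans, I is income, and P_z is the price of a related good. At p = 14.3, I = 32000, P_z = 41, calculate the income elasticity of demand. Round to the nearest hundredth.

At the given point, Q_x = 66.9 − 0.626(14.3)² + 0.0355(32000) + 3.49(41) = 66.9 − 128.0107 + 1136 + 143.09 = 1217.9793.
∂Q_x/∂I = +0.0355, so E_I = 0.0355·(32000/1217.9793) ≈ 0.93.
E_I ∈ (0,1): normal good (necessity).

0.93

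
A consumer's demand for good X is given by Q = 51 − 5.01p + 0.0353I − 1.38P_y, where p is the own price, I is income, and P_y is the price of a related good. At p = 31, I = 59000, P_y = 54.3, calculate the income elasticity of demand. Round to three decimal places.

1.094

First evaluate Q: 51 − 5.01(31) + 0.0353(59000) − 1.38(54.3) = 51 − 155.31 + 2082.7 − 74.934 = 1903.456.
∂Q/∂I = +0.0353, so E_I = 0.0353·(59000/1903.456) ≈ 1.094.
E_I > 1: normal good (luxury).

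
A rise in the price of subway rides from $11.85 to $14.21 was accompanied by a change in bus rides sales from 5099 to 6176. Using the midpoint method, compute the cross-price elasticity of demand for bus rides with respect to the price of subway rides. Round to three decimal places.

1.055

%ΔQ_x = (6176 − 5099)/[(5099+6176)/2] = 1077/5637.5 ≈ 0.1910.
%ΔP_y = (14.21 − 11.85)/[(11.85+14.21)/2] ≈ 0.1811.
E_xy = 0.1910/0.1811 ≈ 1.055.
E_xy > 0, so bus rides and subway rides are substitutes.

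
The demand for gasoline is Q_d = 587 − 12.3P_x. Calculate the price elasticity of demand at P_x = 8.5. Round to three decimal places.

At P_x = 8.5, Q_d = 482.45.
dQ_d/dP_x = −12.3.
Point elasticity E = (dQ_d/dP_x)·(P_x/Q_d) = -12.3 × 8.5/482.45 ≈ -0.217.
|E| < 1, so demand is inelastic at this price.

-0.217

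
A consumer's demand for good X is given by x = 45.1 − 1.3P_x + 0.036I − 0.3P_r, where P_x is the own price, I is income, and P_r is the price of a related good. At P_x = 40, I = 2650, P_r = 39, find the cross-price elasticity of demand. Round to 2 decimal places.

-0.15

Substituting, x = 45.1 − 1.3(40) + 0.036(2650) − 0.3(39) = 45.1 − 52 + 95.4 − 11.7 = 76.8.
∂x/∂P_r = −0.3, so E_xy = -0.3·(39/76.8) ≈ -0.15.
E_xy < 0: the goods are complements.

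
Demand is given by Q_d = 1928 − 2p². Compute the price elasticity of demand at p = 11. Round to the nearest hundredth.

-0.29

At p = 11, Q_d = 1686.
dQ_d/dp = −2·2·p = −44.
Point elasticity E = (dQ_d/dp)·(p/Q_d) = -44 × 11/1686 ≈ -0.29.
|E| < 1, so demand is inelastic at this price.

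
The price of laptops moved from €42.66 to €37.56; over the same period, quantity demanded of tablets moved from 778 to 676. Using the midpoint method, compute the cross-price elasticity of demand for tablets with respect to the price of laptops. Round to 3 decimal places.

1.103

%ΔQ_x = (676 − 778)/[(778+676)/2] = -102/727 ≈ -0.1403.
%ΔP_y = (37.56 − 42.66)/[(42.66+37.56)/2] ≈ -0.1272.
E_xy = -0.1403/-0.1272 ≈ 1.103.
E_xy > 0, so tablets and laptops are substitutes.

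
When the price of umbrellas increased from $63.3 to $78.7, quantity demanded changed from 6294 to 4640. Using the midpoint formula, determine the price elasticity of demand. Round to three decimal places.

-1.395

%ΔQ = (4640 − 6294)/[(6294 + 4640)/2] = -1654/5467 ≈ -0.3025.
%Δp = (78.7 − 63.3)/[(63.3 + 78.7)/2] = 15.4/71 ≈ 0.2169.
Arc elasticity E = %ΔQ/%Δp ≈ -0.3025/0.2169 ≈ -1.395.
|E| > 1: demand is elastic over this range.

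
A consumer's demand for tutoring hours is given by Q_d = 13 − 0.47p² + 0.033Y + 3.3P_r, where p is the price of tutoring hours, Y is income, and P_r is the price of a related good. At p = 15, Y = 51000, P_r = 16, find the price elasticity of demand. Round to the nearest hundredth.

First evaluate Q_d: 13 − 0.47(15)² + 0.033(51000) + 3.3(16) = 13 − 105.75 + 1683 + 52.8 = 1643.05.
∂Q_d/∂p = −2·0.47·p = -14.1, so E_p = -14.1·(15/1643.05) ≈ -0.13.
|E_p| < 1: demand is inelastic.

-0.13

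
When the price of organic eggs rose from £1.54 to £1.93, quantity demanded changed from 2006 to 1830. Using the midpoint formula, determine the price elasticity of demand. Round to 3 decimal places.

-0.408

%Δq = (1830 − 2006)/[(2006 + 1830)/2] = -176/1918 ≈ -0.0918.
%Δp = (1.93 − 1.54)/[(1.54 + 1.93)/2] = 0.39/1.735 ≈ 0.2248.
Arc elasticity E = %Δq/%Δp ≈ -0.0918/0.2248 ≈ -0.408.
|E| < 1: demand is inelastic over this range.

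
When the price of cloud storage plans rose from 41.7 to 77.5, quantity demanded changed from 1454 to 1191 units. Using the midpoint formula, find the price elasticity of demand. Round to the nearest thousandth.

%Δq = (1191 − 1454)/[(1454 + 1191)/2] = -263/1322.5 ≈ -0.1989.
%ΔP = (77.5 − 41.7)/[(41.7 + 77.5)/2] = 35.8/59.6 ≈ 0.6007.
Arc elasticity E = %Δq/%ΔP ≈ -0.1989/0.6007 ≈ -0.331.
|E| < 1: demand is inelastic over this range.

-0.331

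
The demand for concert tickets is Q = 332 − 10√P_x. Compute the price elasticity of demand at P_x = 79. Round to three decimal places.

-0.183

At P_x = 79, Q = 243.1181.
dQ/dP_x = −10/(2√P_x) = −10/(2·8.8882).
Point elasticity E = (dQ/dP_x)·(P_x/Q) = -0.5625 × 79/243.1181 ≈ -0.183.
|E| < 1, so demand is inelastic at this price.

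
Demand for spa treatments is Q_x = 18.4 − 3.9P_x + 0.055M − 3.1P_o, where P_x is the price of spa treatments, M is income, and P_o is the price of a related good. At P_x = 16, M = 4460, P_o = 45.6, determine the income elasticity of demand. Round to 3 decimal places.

Evaluating quantity at (P_x, M, P_o) gives Q_x = 18.4 − 3.9(16) + 0.055(4460) − 3.1(45.6) = 18.4 − 62.4 + 245.3 − 141.36 = 59.94.
∂Q_x/∂M = +0.055, so E_I = 0.055·(4460/59.94) ≈ 4.092.
E_I > 1: normal good (luxury).

4.092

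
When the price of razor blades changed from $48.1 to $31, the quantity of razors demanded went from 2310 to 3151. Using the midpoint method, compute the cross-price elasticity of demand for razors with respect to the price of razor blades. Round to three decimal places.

%ΔQ_x = (3151 − 2310)/[(2310+3151)/2] = 841/2730.5 ≈ 0.3080.
%ΔP_y = (31 − 48.1)/[(48.1+31)/2] ≈ -0.4324.
E_xy = 0.3080/-0.4324 ≈ -0.712.
E_xy < 0, so razors and razor blades are complements.

-0.712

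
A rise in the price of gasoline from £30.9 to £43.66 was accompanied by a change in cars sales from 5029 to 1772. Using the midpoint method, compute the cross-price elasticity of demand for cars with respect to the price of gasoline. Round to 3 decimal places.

%ΔQ_x = (1772 − 5029)/[(5029+1772)/2] = -3257/3400.5 ≈ -0.9578.
%ΔP_y = (43.66 − 30.9)/[(30.9+43.66)/2] ≈ 0.3423.
E_xy = -0.9578/0.3423 ≈ -2.798.
E_xy < 0, so cars and gasoline are complements.

-2.798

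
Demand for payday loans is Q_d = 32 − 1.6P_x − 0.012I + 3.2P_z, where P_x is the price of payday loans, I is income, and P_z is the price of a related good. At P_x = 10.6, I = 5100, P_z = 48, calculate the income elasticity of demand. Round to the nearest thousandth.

-0.570

Q_d = 32 − 1.6(10.6) − 0.012(5100) + 3.2(48) = 32 − 16.96 − 61.2 + 153.6 = 107.44.
∂Q_d/∂I = −0.012, so E_I = -0.012·(5100/107.44) ≈ -0.570.
E_I < 0: inferior good.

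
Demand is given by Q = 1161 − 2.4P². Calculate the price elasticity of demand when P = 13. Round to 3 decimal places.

At P = 13, Q = 755.4.
dQ/dP = −2·2.4·P = −62.4.
Point elasticity E = (dQ/dP)·(P/Q) = -62.4 × 13/755.4 ≈ -1.074.
|E| > 1, so demand is elastic at this price.

-1.074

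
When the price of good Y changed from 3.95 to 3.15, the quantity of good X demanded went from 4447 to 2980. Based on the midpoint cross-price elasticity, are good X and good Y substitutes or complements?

%ΔQ_x = (2980 − 4447)/[(4447+2980)/2] = -1467/3713.5 ≈ -0.3950.
%ΔP_y = (3.15 − 3.95)/[(3.95+3.15)/2] ≈ -0.2254.
E_xy = -0.3950/-0.2254 ≈ 1.753.
E_xy > 0, so the goods are substitutes.

substitutes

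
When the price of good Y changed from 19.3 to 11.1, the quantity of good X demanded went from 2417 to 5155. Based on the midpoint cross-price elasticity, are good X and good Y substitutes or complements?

complements

%ΔQ_x = (5155 − 2417)/[(2417+5155)/2] = 2738/3786 ≈ 0.7232.
%ΔP_y = (11.1 − 19.3)/[(19.3+11.1)/2] ≈ -0.5395.
E_xy = 0.7232/-0.5395 ≈ -1.341.
E_xy < 0, so the goods are complements.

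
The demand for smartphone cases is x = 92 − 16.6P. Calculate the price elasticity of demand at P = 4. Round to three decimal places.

At P = 4, x = 25.6.
dx/dP = −16.6.
Point elasticity E = (dx/dP)·(P/x) = -16.6 × 4/25.6 ≈ -2.594.
|E| > 1, so demand is elastic at this price.

-2.594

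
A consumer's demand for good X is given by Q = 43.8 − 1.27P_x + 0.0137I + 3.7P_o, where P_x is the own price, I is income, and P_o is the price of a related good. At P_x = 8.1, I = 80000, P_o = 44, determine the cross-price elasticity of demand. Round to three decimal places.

0.126

Q = 43.8 − 1.27(8.1) + 0.0137(80000) + 3.7(44) = 43.8 − 10.287 + 1096 + 162.8 = 1292.313.
∂Q/∂P_o = +3.7, so E_xy = 3.7·(44/1292.313) ≈ 0.126.
E_xy > 0: the goods are substitutes.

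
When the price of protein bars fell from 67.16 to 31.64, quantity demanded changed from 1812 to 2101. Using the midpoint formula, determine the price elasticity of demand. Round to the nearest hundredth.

-0.21

%ΔQ = (2101 − 1812)/[(1812 + 2101)/2] = 289/1956.5 ≈ 0.1477.
%ΔP = (31.64 − 67.16)/[(67.16 + 31.64)/2] = -35.52/49.4 ≈ -0.7190.
Arc elasticity E = %ΔQ/%ΔP ≈ 0.1477/-0.7190 ≈ -0.21.
|E| < 1: demand is inelastic over this range.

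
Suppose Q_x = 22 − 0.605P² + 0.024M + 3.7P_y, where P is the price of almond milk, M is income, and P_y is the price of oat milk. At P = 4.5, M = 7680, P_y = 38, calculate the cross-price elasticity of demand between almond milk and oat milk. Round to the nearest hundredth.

0.42

First evaluate Q_x: 22 − 0.605(4.5)² + 0.024(7680) + 3.7(38) = 22 − 12.2513 + 184.32 + 140.6 = 334.6688.
∂Q_x/∂P_y = +3.7, so E_xy = 3.7·(38/334.6688) ≈ 0.42.
E_xy > 0: the goods are substitutes.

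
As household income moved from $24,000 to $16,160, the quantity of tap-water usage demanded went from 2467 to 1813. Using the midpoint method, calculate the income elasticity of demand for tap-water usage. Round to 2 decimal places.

%ΔQ = (1813 − 2467)/[(2467+1813)/2] = -654/2140 ≈ -0.3056.
%ΔM = (16,160 − 24,000)/[(24,000+16,160)/2] = -7840/20080 ≈ -0.3904.
E_I = %ΔQ/%ΔM ≈ 0.78.
E_I ∈ (0,1): normal good (necessity).

0.78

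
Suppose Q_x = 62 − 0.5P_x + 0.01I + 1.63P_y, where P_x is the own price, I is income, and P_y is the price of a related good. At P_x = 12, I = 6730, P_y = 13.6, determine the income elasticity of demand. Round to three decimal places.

0.463

At the given point, Q_x = 62 − 0.5(12) + 0.01(6730) + 1.63(13.6) = 62 − 6 + 67.3 + 22.168 = 145.468.
∂Q_x/∂I = +0.01, so E_I = 0.01·(6730/145.468) ≈ 0.463.
E_I ∈ (0,1): normal good (necessity).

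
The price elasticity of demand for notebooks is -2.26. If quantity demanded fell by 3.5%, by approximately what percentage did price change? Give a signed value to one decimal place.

1.5

%ΔQ ≈ E × %ΔP ⇒ %ΔP = %ΔQ / E = (-3.5%)/(-2.26) ≈ 1.5%.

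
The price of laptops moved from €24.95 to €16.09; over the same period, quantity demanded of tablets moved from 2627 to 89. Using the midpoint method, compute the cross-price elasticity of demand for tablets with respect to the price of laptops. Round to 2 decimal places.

4.33

%ΔQ_x = (89 − 2627)/[(2627+89)/2] = -2538/1358 ≈ -1.8689.
%ΔP_y = (16.09 − 24.95)/[(24.95+16.09)/2] ≈ -0.4318.
E_xy = -1.8689/-0.4318 ≈ 4.33.
E_xy > 0, so tablets and laptops are substitutes.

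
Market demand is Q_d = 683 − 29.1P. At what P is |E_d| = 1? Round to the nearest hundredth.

11.74

For linear demand Q_d = a − bP, E = −bP/(a − bP). |E| = 1 ⇒ bP = a − bP ⇒ P = a/(2b).
P = 683/(2·29.1) ≈ 11.74.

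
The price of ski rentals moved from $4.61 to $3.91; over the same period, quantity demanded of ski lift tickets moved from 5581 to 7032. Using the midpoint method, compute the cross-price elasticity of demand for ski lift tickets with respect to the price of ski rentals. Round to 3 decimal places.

-1.400

%ΔQ_x = (7032 − 5581)/[(5581+7032)/2] = 1451/6306.5 ≈ 0.2301.
%ΔP_y = (3.91 − 4.61)/[(4.61+3.91)/2] ≈ -0.1643.
E_xy = 0.2301/-0.1643 ≈ -1.400.
E_xy < 0, so ski lift tickets and ski rentals are complements.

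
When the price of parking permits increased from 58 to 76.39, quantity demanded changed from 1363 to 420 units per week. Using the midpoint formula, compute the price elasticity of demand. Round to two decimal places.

-3.86

%ΔQ = (420 − 1363)/[(1363 + 420)/2] = -943/891.5 ≈ -1.0578.
%ΔP = (76.39 − 58)/[(58 + 76.39)/2] = 18.39/67.195 ≈ 0.2737.
Arc elasticity E = %ΔQ/%ΔP ≈ -1.0578/0.2737 ≈ -3.86.
|E| > 1: demand is elastic over this range.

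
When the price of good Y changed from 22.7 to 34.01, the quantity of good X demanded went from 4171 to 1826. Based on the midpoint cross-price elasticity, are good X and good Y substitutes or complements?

complements

%ΔQ_x = (1826 − 4171)/[(4171+1826)/2] = -2345/2998.5 ≈ -0.7821.
%ΔP_y = (34.01 − 22.7)/[(22.7+34.01)/2] ≈ 0.3989.
E_xy = -0.7821/0.3989 ≈ -1.961.
E_xy < 0, so the goods are complements.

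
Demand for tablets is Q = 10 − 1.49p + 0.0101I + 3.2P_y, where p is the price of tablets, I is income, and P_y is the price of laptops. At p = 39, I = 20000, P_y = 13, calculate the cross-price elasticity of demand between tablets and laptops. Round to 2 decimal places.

0.21

At the given point, Q = 10 − 1.49(39) + 0.0101(20000) + 3.2(13) = 10 − 58.11 + 202 + 41.6 = 195.49.
∂Q/∂P_y = +3.2, so E_xy = 3.2·(13/195.49) ≈ 0.21.
E_xy > 0: the goods are substitutes.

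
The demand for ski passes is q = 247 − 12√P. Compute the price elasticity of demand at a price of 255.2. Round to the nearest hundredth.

At P = 255.2, q = 55.3002.
dq/dP = −12/(2√P) = −12/(2·15.975).
Point elasticity E = (dq/dP)·(P/q) = -0.3756 × 255.2/55.3002 ≈ -1.73.
|E| > 1, so demand is elastic at this price.

-1.73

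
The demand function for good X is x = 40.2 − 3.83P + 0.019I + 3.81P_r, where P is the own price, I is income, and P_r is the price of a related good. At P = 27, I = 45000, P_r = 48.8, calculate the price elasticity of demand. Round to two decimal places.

At the given point, x = 40.2 − 3.83(27) + 0.019(45000) + 3.81(48.8) = 40.2 − 103.41 + 855 + 185.928 = 977.718.
∂x/∂P = −3.83, so E_p = (−3.83)·(27/977.718) ≈ -0.11.
|E_p| < 1: demand is inelastic.

-0.11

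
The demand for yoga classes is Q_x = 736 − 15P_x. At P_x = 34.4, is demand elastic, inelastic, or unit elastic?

elastic

At P_x = 34.4, Q_x = 220.
dQ_x/dP_x = −15.
Point elasticity E = (dQ_x/dP_x)·(P_x/Q_x) = -15 × 34.4/220 ≈ -2.345.
|E| ≈ 2.345 > 1, so demand is elastic.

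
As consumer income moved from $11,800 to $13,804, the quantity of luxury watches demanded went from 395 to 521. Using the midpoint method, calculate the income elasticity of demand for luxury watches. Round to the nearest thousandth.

%ΔQ = (521 − 395)/[(395+521)/2] = 126/458 ≈ 0.2751.
%ΔY = (13,804 − 11,800)/[(11,800+13,804)/2] = 2004/12802 ≈ 0.1565.
E_I = %ΔQ/%ΔY ≈ 1.757.
E_I > 1: normal good (luxury).

1.757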